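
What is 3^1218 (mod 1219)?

3^1 ≡ 3 (mod 1219)
3^2 ≡ 3^2 = 9 ≡ 9 (mod 1219)
3^4 ≡ 9^2 = 81 ≡ 81 (mod 1219)
3^8 ≡ 81^2 = 6561 ≡ 466 (mod 1219)
3^16 ≡ 466^2 = 217156 ≡ 174 (mod 1219)
3^32 ≡ 174^2 = 30276 ≡ 1020 (mod 1219)
3^64 ≡ 1020^2 = 1040400 ≡ 593 (mod 1219)
3^128 ≡ 593^2 = 351649 ≡ 577 (mod 1219)
3^256 ≡ 577^2 = 332929 ≡ 142 (mod 1219)
3^512 ≡ 142^2 = 20164 ≡ 660 (mod 1219)
3^1024 ≡ 660^2 = 435600 ≡ 417 (mod 1219)
1218 = 1024 + 128 + 64 + 2 in binary powers of 2.
So 3^1218 ≡ 417 · 577 · 593 · 9 ≡ 282 (mod 1219).
Since 282 ≠ 1, base 3 is a Fermat witness: 1219 is composite.

282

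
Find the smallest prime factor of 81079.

81079 is odd.
Digit sum 25, not divisible by 3.
Ends in 9: not divisible by 5.
7: 81079 = 7·11582 + 5
11: 81079 = 11·7370 + 9
13: 81079 = 13·6236 + 11
17: 81079 = 17·4769 + 6
19: 81079 = 19·4267 + 6
23: 81079 = 23·3525 + 4
29: 81079 = 29·2795 + 24
31: 81079 = 31·2615 + 14
37: 81079 = 37·2191 + 12
41: 81079 = 41·1977 + 22
43: 81079 = 43·1885 + 24
47: 81079 = 47·1725 + 4
53: 81079 = 53·1529 + 42
59: 81079 = 59·1374 + 13
61: 81079 = 61·1329 + 10
67: 81079 = 67·1210 + 9
71: 81079 = 71·1141 + 68
73: 81079 = 73·1110 + 49
79: 81079 = 79·1026 + 25
83: 81079 = 83·976 + 71
89: 81079 = 89·911

89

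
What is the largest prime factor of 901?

901 = 17 · 53
53 is prime.
So 901 = 17 · 53; the largest prime factor is 53.

53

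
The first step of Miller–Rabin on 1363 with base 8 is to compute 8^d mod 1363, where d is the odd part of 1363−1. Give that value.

943

1363 − 1 = 1362 = 2^1 · 681, so d = 681.
8^1 ≡ 8 (mod 1363)
8^2 ≡ 8^2 = 64 ≡ 64 (mod 1363)
8^4 ≡ 64^2 = 4096 ≡ 7 (mod 1363)
8^8 ≡ 7^2 = 49 ≡ 49 (mod 1363)
8^16 ≡ 49^2 = 2401 ≡ 1038 (mod 1363)
8^32 ≡ 1038^2 = 1077444 ≡ 674 (mod 1363)
8^64 ≡ 674^2 = 454276 ≡ 397 (mod 1363)
8^128 ≡ 397^2 = 157609 ≡ 864 (mod 1363)
8^256 ≡ 864^2 = 746496 ≡ 935 (mod 1363)
8^512 ≡ 935^2 = 874225 ≡ 542 (mod 1363)
681 = 512 + 128 + 32 + 8 + 1 in binary powers of 2.
So 8^681 ≡ 542 · 864 · 674 · 49 · 8 ≡ 943 (mod 1363).
Squaring chain: 943; never reaches −1, so base 8 is a Miller–Rabin witness that 1363 is composite.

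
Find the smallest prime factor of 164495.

164495 is odd.
Digit sum 29, not divisible by 3.
Ends in 5: divisible by 5.

5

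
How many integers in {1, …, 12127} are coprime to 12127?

Factor: 12127 = 67 · 181.
φ(12127) = (67−1) · (181−1) = 66 · 180 = 11880.

11880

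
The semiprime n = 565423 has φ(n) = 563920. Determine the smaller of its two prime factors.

φ(n) = (p−1)(q−1) = n − (p+q) + 1, so p + q = 565423 − 563920 + 1 = 1504.
p and q are the roots of t² − 1504t + 565423 = 0.
Discriminant: 1504² − 4·565423 = 2262016 − 2261692 = 324; √324 = 18.
q = (1504 − 18)/2 = 743, p = (1504 + 18)/2 = 761.
Check: 743 · 761 = 565423.

743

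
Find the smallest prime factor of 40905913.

89

40905913 is odd.
Digit sum 31, not divisible by 3.
Ends in 3: not divisible by 5.
7: 40905913 = 7·5843701 + 6
11: 40905913 = 11·3718719 + 4
13: 40905913 = 13·3146608 + 9
17: 40905913 = 17·2406230 + 3
19: 40905913 = 19·2152942 + 15
23: 40905913 = 23·1778517 + 22
29: 40905913 = 29·1410548 + 21
31: 40905913 = 31·1319545 + 18
37: 40905913 = 37·1105565 + 8
41: 40905913 = 41·997705 + 8
43: 40905913 = 43·951300 + 13
47: 40905913 = 47·870338 + 27
53: 40905913 = 53·771809 + 36
59: 40905913 = 59·693320 + 33
61: 40905913 = 61·670588 + 45
67: 40905913 = 67·610536 + 1
71: 40905913 = 71·576139 + 44
73: 40905913 = 73·560354 + 71
79: 40905913 = 79·517796 + 29
83: 40905913 = 83·492842 + 27
89: 40905913 = 89·459617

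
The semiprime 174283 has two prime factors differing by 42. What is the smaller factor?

Since p = q + 42, we have 174283 = q(q + 42), so q² + 42q − 174283 = 0.
Discriminant: 42² + 4·174283 = 1764 + 697132 = 698896; √698896 = 836.
q = (−42 + 836)/2 = 397, and p = q + 42 = 439.
Check: 397 · 439 = 174283.

397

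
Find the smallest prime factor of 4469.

4469 is odd.
Digit sum 23, not divisible by 3.
Ends in 9: not divisible by 5.
7: 4469 = 7·638 + 3
11: 4469 = 11·406 + 3
13: 4469 = 13·343 + 10
17: 4469 = 17·262 + 15
19: 4469 = 19·235 + 4
23: 4469 = 23·194 + 7
29: 4469 = 29·154 + 3
31: 4469 = 31·144 + 5
37: 4469 = 37·120 + 29
41: 4469 = 41·109

41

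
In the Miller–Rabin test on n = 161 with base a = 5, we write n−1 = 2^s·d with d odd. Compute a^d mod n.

161 − 1 = 160 = 2^5 · 5, so d = 5.
5^1 ≡ 5 (mod 161)
5^2 ≡ 5^2 = 25 ≡ 25 (mod 161)
5^4 ≡ 25^2 = 625 ≡ 142 (mod 161)
5 = 4 + 1 in binary powers of 2.
So 5^5 ≡ 142 · 5 ≡ 66 (mod 161).
Squaring chain: 66 → 9 → 81 → 121 → 151; never reaches −1, so base 5 is a Miller–Rabin witness that 161 is composite.

66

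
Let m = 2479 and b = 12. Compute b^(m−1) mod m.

2024

12^1 ≡ 12 (mod 2479)
12^2 ≡ 12^2 = 144 ≡ 144 (mod 2479)
12^4 ≡ 144^2 = 20736 ≡ 904 (mod 2479)
12^8 ≡ 904^2 = 817216 ≡ 1625 (mod 2479)
12^16 ≡ 1625^2 = 2640625 ≡ 490 (mod 2479)
12^32 ≡ 490^2 = 240100 ≡ 2116 (mod 2479)
12^64 ≡ 2116^2 = 4477456 ≡ 382 (mod 2479)
12^128 ≡ 382^2 = 145924 ≡ 2142 (mod 2479)
12^256 ≡ 2142^2 = 4588164 ≡ 2014 (mod 2479)
12^512 ≡ 2014^2 = 4056196 ≡ 552 (mod 2479)
12^1024 ≡ 552^2 = 304704 ≡ 2266 (mod 2479)
12^2048 ≡ 2266^2 = 5134756 ≡ 747 (mod 2479)
2478 = 2048 + 256 + 128 + 32 + 8 + 4 + 2 in binary powers of 2.
So 12^2478 ≡ 747 · 2014 · 2142 · 2116 · 1625 · 904 · 144 ≡ 2024 (mod 2479).
Since 2024 ≠ 1, base 12 is a Fermat witness: 2479 is composite.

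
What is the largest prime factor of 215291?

215291 = 41 · 5251
5251 = 59 · 89
89 is prime.
So 215291 = 41 · 59 · 89; the largest prime factor is 89.

89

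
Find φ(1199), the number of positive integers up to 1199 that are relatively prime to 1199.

Factor: 1199 = 11 · 109.
φ(1199) = (11−1) · (109−1) = 10 · 108 = 1080.

1080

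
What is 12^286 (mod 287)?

12^1 ≡ 12 (mod 287)
12^2 ≡ 12^2 = 144 ≡ 144 (mod 287)
12^4 ≡ 144^2 = 20736 ≡ 72 (mod 287)
12^8 ≡ 72^2 = 5184 ≡ 18 (mod 287)
12^16 ≡ 18^2 = 324 ≡ 37 (mod 287)
12^32 ≡ 37^2 = 1369 ≡ 221 (mod 287)
12^64 ≡ 221^2 = 48841 ≡ 51 (mod 287)
12^128 ≡ 51^2 = 2601 ≡ 18 (mod 287)
12^256 ≡ 18^2 = 324 ≡ 37 (mod 287)
286 = 256 + 16 + 8 + 4 + 2 in binary powers of 2.
So 12^286 ≡ 37 · 37 · 18 · 72 · 144 ≡ 282 (mod 287).
Since 282 ≠ 1, base 12 is a Fermat witness: 287 is composite.

282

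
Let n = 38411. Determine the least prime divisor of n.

71

38411 is odd.
Digit sum 17, not divisible by 3.
Ends in 1: not divisible by 5.
7: 38411 = 7·5487 + 2
11: 38411 = 11·3491 + 10
13: 38411 = 13·2954 + 9
17: 38411 = 17·2259 + 8
19: 38411 = 19·2021 + 12
23: 38411 = 23·1670 + 1
29: 38411 = 29·1324 + 15
31: 38411 = 31·1239 + 2
37: 38411 = 37·1038 + 5
41: 38411 = 41·936 + 35
43: 38411 = 43·893 + 12
47: 38411 = 47·817 + 12
53: 38411 = 53·724 + 39
59: 38411 = 59·651 + 2
61: 38411 = 61·629 + 42
67: 38411 = 67·573 + 20
71: 38411 = 71·541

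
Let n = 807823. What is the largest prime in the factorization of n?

807823 = 17 · 47519
47519 = 19 · 2501
2501 = 41 · 61
61 is prime.
So 807823 = 17 · 19 · 41 · 61; the largest prime factor is 61.

61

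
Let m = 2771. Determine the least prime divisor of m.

2771 is odd.
Digit sum 17, not divisible by 3.
Ends in 1: not divisible by 5.
7: 2771 = 7·395 + 6
11: 2771 = 11·251 + 10
13: 2771 = 13·213 + 2
17: 2771 = 17·163

17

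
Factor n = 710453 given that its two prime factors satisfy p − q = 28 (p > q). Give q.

829

Since p = q + 28, we have 710453 = q(q + 28), so q² + 28q − 710453 = 0.
Discriminant: 28² + 4·710453 = 784 + 2841812 = 2842596; √2842596 = 1686.
q = (−28 + 1686)/2 = 829, and p = q + 28 = 857.
Check: 829 · 857 = 710453.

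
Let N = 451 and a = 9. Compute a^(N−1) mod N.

9^1 ≡ 9 (mod 451)
9^2 ≡ 9^2 = 81 ≡ 81 (mod 451)
9^4 ≡ 81^2 = 6561 ≡ 247 (mod 451)
9^8 ≡ 247^2 = 61009 ≡ 124 (mod 451)
9^16 ≡ 124^2 = 15376 ≡ 42 (mod 451)
9^32 ≡ 42^2 = 1764 ≡ 411 (mod 451)
9^64 ≡ 411^2 = 168921 ≡ 247 (mod 451)
9^128 ≡ 247^2 = 61009 ≡ 124 (mod 451)
9^256 ≡ 124^2 = 15376 ≡ 42 (mod 451)
450 = 256 + 128 + 64 + 2 in binary powers of 2.
So 9^450 ≡ 42 · 124 · 247 · 81 ≡ 122 (mod 451).
Since 122 ≠ 1, base 9 is a Fermat witness: 451 is composite.

122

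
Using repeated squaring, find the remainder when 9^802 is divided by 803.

356

9^1 ≡ 9 (mod 803)
9^2 ≡ 9^2 = 81 ≡ 81 (mod 803)
9^4 ≡ 81^2 = 6561 ≡ 137 (mod 803)
9^8 ≡ 137^2 = 18769 ≡ 300 (mod 803)
9^16 ≡ 300^2 = 90000 ≡ 64 (mod 803)
9^32 ≡ 64^2 = 4096 ≡ 81 (mod 803)
9^64 ≡ 81^2 = 6561 ≡ 137 (mod 803)
9^128 ≡ 137^2 = 18769 ≡ 300 (mod 803)
9^256 ≡ 300^2 = 90000 ≡ 64 (mod 803)
9^512 ≡ 64^2 = 4096 ≡ 81 (mod 803)
802 = 512 + 256 + 32 + 2 in binary powers of 2.
So 9^802 ≡ 81 · 64 · 81 · 81 ≡ 356 (mod 803).
Since 356 ≠ 1, base 9 is a Fermat witness: 803 is composite.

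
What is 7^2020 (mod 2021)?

294

7^1 ≡ 7 (mod 2021)
7^2 ≡ 7^2 = 49 ≡ 49 (mod 2021)
7^4 ≡ 49^2 = 2401 ≡ 380 (mod 2021)
7^8 ≡ 380^2 = 144400 ≡ 909 (mod 2021)
7^16 ≡ 909^2 = 826281 ≡ 1713 (mod 2021)
7^32 ≡ 1713^2 = 2934369 ≡ 1898 (mod 2021)
7^64 ≡ 1898^2 = 3602404 ≡ 982 (mod 2021)
7^128 ≡ 982^2 = 964324 ≡ 307 (mod 2021)
7^256 ≡ 307^2 = 94249 ≡ 1283 (mod 2021)
7^512 ≡ 1283^2 = 1646089 ≡ 995 (mod 2021)
7^1024 ≡ 995^2 = 990025 ≡ 1756 (mod 2021)
2020 = 1024 + 512 + 256 + 128 + 64 + 32 + 4 in binary powers of 2.
So 7^2020 ≡ 1756 · 995 · 1283 · 307 · 982 · 1898 · 380 ≡ 294 (mod 2021).
Since 294 ≠ 1, base 7 is a Fermat witness: 2021 is composite.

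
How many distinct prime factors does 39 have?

39 = 3 · 13
39 = 3 · 13, which has 2 distinct prime factors.

2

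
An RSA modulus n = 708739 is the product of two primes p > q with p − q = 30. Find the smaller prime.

Since p = q + 30, we have 708739 = q(q + 30), so q² + 30q − 708739 = 0.
Discriminant: 30² + 4·708739 = 900 + 2834956 = 2835856; √2835856 = 1684.
q = (−30 + 1684)/2 = 827, and p = q + 30 = 857.
Check: 827 · 857 = 708739.

827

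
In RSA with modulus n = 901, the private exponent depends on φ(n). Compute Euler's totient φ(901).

832

Factor: 901 = 17 · 53.
φ(901) = (17−1) · (53−1) = 16 · 52 = 832.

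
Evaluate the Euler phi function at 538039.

Factor: 538039 = 23 · 149 · 157.
φ(538039) = (23−1) · (149−1) · (157−1) = 22 · 148 · 156 = 507936.

507936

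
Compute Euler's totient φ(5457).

3392

Factor: 5457 = 3 · 17 · 107.
φ(5457) = (3−1) · (17−1) · (107−1) = 2 · 16 · 106 = 3392.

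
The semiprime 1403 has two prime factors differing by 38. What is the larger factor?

61

Since p = q + 38, we have 1403 = q(q + 38), so q² + 38q − 1403 = 0.
Discriminant: 38² + 4·1403 = 1444 + 5612 = 7056; √7056 = 84.
q = (−38 + 84)/2 = 23, and p = q + 38 = 61.
Check: 23 · 61 = 1403.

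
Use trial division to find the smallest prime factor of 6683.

6683 is odd.
Digit sum 23, not divisible by 3.
Ends in 3: not divisible by 5.
7: 6683 = 7·954 + 5
11: 6683 = 11·607 + 6
13: 6683 = 13·514 + 1
17: 6683 = 17·393 + 2
19: 6683 = 19·351 + 14
23: 6683 = 23·290 + 13
29: 6683 = 29·230 + 13
31: 6683 = 31·215 + 18
37: 6683 = 37·180 + 23
41: 6683 = 41·163

41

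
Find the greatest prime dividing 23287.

23287 = 11 · 2117
2117 = 29 · 73
73 is prime.
So 23287 = 11 · 29 · 73; the largest prime factor is 73.

73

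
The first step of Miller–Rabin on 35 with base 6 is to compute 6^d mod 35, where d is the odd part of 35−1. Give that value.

35 − 1 = 34 = 2^1 · 17, so d = 17.
6^1 ≡ 6 (mod 35)
6^2 ≡ 6^2 = 36 ≡ 1 (mod 35)
6^4 ≡ 1^2 = 1 ≡ 1 (mod 35)
6^8 ≡ 1^2 = 1 ≡ 1 (mod 35)
6^16 ≡ 1^2 = 1 ≡ 1 (mod 35)
17 = 16 + 1 in binary powers of 2.
So 6^17 ≡ 1 · 6 ≡ 6 (mod 35).
Squaring chain: 6; never reaches −1, so base 6 is a Miller–Rabin witness that 35 is composite.

6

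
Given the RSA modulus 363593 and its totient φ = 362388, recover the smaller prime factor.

599

φ(n) = (p−1)(q−1) = n − (p+q) + 1, so p + q = 363593 − 362388 + 1 = 1206.
p and q are the roots of t² − 1206t + 363593 = 0.
Discriminant: 1206² − 4·363593 = 1454436 − 1454372 = 64; √64 = 8.
q = (1206 − 8)/2 = 599, p = (1206 + 8)/2 = 607.
Check: 599 · 607 = 363593.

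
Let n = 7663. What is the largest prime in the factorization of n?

97

7663 = 79 · 97
97 is prime.
So 7663 = 79 · 97; the largest prime factor is 97.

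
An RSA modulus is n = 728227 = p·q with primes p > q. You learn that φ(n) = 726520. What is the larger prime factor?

887

φ(n) = (p−1)(q−1) = n − (p+q) + 1, so p + q = 728227 − 726520 + 1 = 1708.
p and q are the roots of t² − 1708t + 728227 = 0.
Discriminant: 1708² − 4·728227 = 2917264 − 2912908 = 4356; √4356 = 66.
q = (1708 − 66)/2 = 821, p = (1708 + 66)/2 = 887.
Check: 821 · 887 = 728227.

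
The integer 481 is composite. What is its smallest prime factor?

481 is odd.
Digit sum 13, not divisible by 3.
Ends in 1: not divisible by 5.
7: 481 = 7·68 + 5
11: 481 = 11·43 + 8
13: 481 = 13·37

13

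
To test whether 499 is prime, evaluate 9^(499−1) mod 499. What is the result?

9^1 ≡ 9 (mod 499)
9^2 ≡ 9^2 = 81 ≡ 81 (mod 499)
9^4 ≡ 81^2 = 6561 ≡ 74 (mod 499)
9^8 ≡ 74^2 = 5476 ≡ 486 (mod 499)
9^16 ≡ 486^2 = 236196 ≡ 169 (mod 499)
9^32 ≡ 169^2 = 28561 ≡ 118 (mod 499)
9^64 ≡ 118^2 = 13924 ≡ 451 (mod 499)
9^128 ≡ 451^2 = 203401 ≡ 308 (mod 499)
9^256 ≡ 308^2 = 94864 ≡ 54 (mod 499)
498 = 256 + 128 + 64 + 32 + 16 + 2 in binary powers of 2.
So 9^498 ≡ 54 · 308 · 451 · 118 · 169 · 81 ≡ 1 (mod 499).
Since the result is 1, base 9 gives no evidence that 499 is composite.

1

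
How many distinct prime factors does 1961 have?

2

1961 = 37 · 53
1961 = 37 · 53, which has 2 distinct prime factors.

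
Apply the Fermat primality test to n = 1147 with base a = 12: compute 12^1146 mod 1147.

1025

12^1 ≡ 12 (mod 1147)
12^2 ≡ 12^2 = 144 ≡ 144 (mod 1147)
12^4 ≡ 144^2 = 20736 ≡ 90 (mod 1147)
12^8 ≡ 90^2 = 8100 ≡ 71 (mod 1147)
12^16 ≡ 71^2 = 5041 ≡ 453 (mod 1147)
12^32 ≡ 453^2 = 205209 ≡ 1043 (mod 1147)
12^64 ≡ 1043^2 = 1087849 ≡ 493 (mod 1147)
12^128 ≡ 493^2 = 243049 ≡ 1032 (mod 1147)
12^256 ≡ 1032^2 = 1065024 ≡ 608 (mod 1147)
12^512 ≡ 608^2 = 369664 ≡ 330 (mod 1147)
12^1024 ≡ 330^2 = 108900 ≡ 1082 (mod 1147)
1146 = 1024 + 64 + 32 + 16 + 8 + 2 in binary powers of 2.
So 12^1146 ≡ 1082 · 493 · 1043 · 453 · 71 · 144 ≡ 1025 (mod 1147).
Since 1025 ≠ 1, base 12 is a Fermat witness: 1147 is composite.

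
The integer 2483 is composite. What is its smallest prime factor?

2483 is odd.
Digit sum 17, not divisible by 3.
Ends in 3: not divisible by 5.
7: 2483 = 7·354 + 5
11: 2483 = 11·225 + 8
13: 2483 = 13·191

13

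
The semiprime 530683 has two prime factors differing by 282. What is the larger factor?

Since p = q + 282, we have 530683 = q(q + 282), so q² + 282q − 530683 = 0.
Discriminant: 282² + 4·530683 = 79524 + 2122732 = 2202256; √2202256 = 1484.
q = (−282 + 1484)/2 = 601, and p = q + 282 = 883.
Check: 601 · 883 = 530683.

883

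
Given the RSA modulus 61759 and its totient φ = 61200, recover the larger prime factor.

409

φ(n) = (p−1)(q−1) = n − (p+q) + 1, so p + q = 61759 − 61200 + 1 = 560.
p and q are the roots of t² − 560t + 61759 = 0.
Discriminant: 560² − 4·61759 = 313600 − 247036 = 66564; √66564 = 258.
q = (560 − 258)/2 = 151, p = (560 + 258)/2 = 409.
Check: 151 · 409 = 61759.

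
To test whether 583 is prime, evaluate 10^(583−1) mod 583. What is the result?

10^1 ≡ 10 (mod 583)
10^2 ≡ 10^2 = 100 ≡ 100 (mod 583)
10^4 ≡ 100^2 = 10000 ≡ 89 (mod 583)
10^8 ≡ 89^2 = 7921 ≡ 342 (mod 583)
10^16 ≡ 342^2 = 116964 ≡ 364 (mod 583)
10^32 ≡ 364^2 = 132496 ≡ 155 (mod 583)
10^64 ≡ 155^2 = 24025 ≡ 122 (mod 583)
10^128 ≡ 122^2 = 14884 ≡ 309 (mod 583)
10^256 ≡ 309^2 = 95481 ≡ 452 (mod 583)
10^512 ≡ 452^2 = 204304 ≡ 254 (mod 583)
582 = 512 + 64 + 4 + 2 in binary powers of 2.
So 10^582 ≡ 254 · 122 · 89 · 100 ≡ 386 (mod 583).
Since 386 ≠ 1, base 10 is a Fermat witness: 583 is composite.

386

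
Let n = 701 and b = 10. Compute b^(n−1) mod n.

10^1 ≡ 10 (mod 701)
10^2 ≡ 10^2 = 100 ≡ 100 (mod 701)
10^4 ≡ 100^2 = 10000 ≡ 186 (mod 701)
10^8 ≡ 186^2 = 34596 ≡ 247 (mod 701)
10^16 ≡ 247^2 = 61009 ≡ 22 (mod 701)
10^32 ≡ 22^2 = 484 ≡ 484 (mod 701)
10^64 ≡ 484^2 = 234256 ≡ 122 (mod 701)
10^128 ≡ 122^2 = 14884 ≡ 163 (mod 701)
10^256 ≡ 163^2 = 26569 ≡ 632 (mod 701)
10^512 ≡ 632^2 = 399424 ≡ 555 (mod 701)
700 = 512 + 128 + 32 + 16 + 8 + 4 in binary powers of 2.
So 10^700 ≡ 555 · 163 · 484 · 22 · 247 · 186 ≡ 1 (mod 701).
Since the result is 1, base 10 gives no evidence that 701 is composite.

1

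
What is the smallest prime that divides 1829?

1829 is odd.
Digit sum 20, not divisible by 3.
Ends in 9: not divisible by 5.
7: 1829 = 7·261 + 2
11: 1829 = 11·166 + 3
13: 1829 = 13·140 + 9
17: 1829 = 17·107 + 10
19: 1829 = 19·96 + 5
23: 1829 = 23·79 + 12
29: 1829 = 29·63 + 2
31: 1829 = 31·59

31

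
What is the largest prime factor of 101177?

101177 = 23 · 4399
4399 = 53 · 83
83 is prime.
So 101177 = 23 · 53 · 83; the largest prime factor is 83.

83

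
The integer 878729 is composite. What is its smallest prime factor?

29

878729 is odd.
Digit sum 41, not divisible by 3.
Ends in 9: not divisible by 5.
7: 878729 = 7·125532 + 5
11: 878729 = 11·79884 + 5
13: 878729 = 13·67594 + 7
17: 878729 = 17·51689 + 16
19: 878729 = 19·46248 + 17
23: 878729 = 23·38205 + 14
29: 878729 = 29·30301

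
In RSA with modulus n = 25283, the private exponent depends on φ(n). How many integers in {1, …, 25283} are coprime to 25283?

24960

Factor: 25283 = 131 · 193.
φ(25283) = (131−1) · (193−1) = 130 · 192 = 24960.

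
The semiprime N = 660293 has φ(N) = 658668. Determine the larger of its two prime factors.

φ(n) = (p−1)(q−1) = n − (p+q) + 1, so p + q = 660293 − 658668 + 1 = 1626.
p and q are the roots of t² − 1626t + 660293 = 0.
Discriminant: 1626² − 4·660293 = 2643876 − 2641172 = 2704; √2704 = 52.
q = (1626 − 52)/2 = 787, p = (1626 + 52)/2 = 839.
Check: 787 · 839 = 660293.

839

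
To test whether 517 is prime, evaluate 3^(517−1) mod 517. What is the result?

487

3^1 ≡ 3 (mod 517)
3^2 ≡ 3^2 = 9 ≡ 9 (mod 517)
3^4 ≡ 9^2 = 81 ≡ 81 (mod 517)
3^8 ≡ 81^2 = 6561 ≡ 357 (mod 517)
3^16 ≡ 357^2 = 127449 ≡ 267 (mod 517)
3^32 ≡ 267^2 = 71289 ≡ 460 (mod 517)
3^64 ≡ 460^2 = 211600 ≡ 147 (mod 517)
3^128 ≡ 147^2 = 21609 ≡ 412 (mod 517)
3^256 ≡ 412^2 = 169744 ≡ 168 (mod 517)
3^512 ≡ 168^2 = 28224 ≡ 306 (mod 517)
516 = 512 + 4 in binary powers of 2.
So 3^516 ≡ 306 · 81 ≡ 487 (mod 517).
Since 487 ≠ 1, base 3 is a Fermat witness: 517 is composite.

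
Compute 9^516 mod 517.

9^1 ≡ 9 (mod 517)
9^2 ≡ 9^2 = 81 ≡ 81 (mod 517)
9^4 ≡ 81^2 = 6561 ≡ 357 (mod 517)
9^8 ≡ 357^2 = 127449 ≡ 267 (mod 517)
9^16 ≡ 267^2 = 71289 ≡ 460 (mod 517)
9^32 ≡ 460^2 = 211600 ≡ 147 (mod 517)
9^64 ≡ 147^2 = 21609 ≡ 412 (mod 517)
9^128 ≡ 412^2 = 169744 ≡ 168 (mod 517)
9^256 ≡ 168^2 = 28224 ≡ 306 (mod 517)
9^512 ≡ 306^2 = 93636 ≡ 59 (mod 517)
516 = 512 + 4 in binary powers of 2.
So 9^516 ≡ 59 · 357 ≡ 383 (mod 517).
Since 383 ≠ 1, base 9 is a Fermat witness: 517 is composite.

383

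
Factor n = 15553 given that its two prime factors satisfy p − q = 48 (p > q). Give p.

Since p = q + 48, we have 15553 = q(q + 48), so q² + 48q − 15553 = 0.
Discriminant: 48² + 4·15553 = 2304 + 62212 = 64516; √64516 = 254.
q = (−48 + 254)/2 = 103, and p = q + 48 = 151.
Check: 103 · 151 = 15553.

151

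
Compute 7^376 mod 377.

74

7^1 ≡ 7 (mod 377)
7^2 ≡ 7^2 = 49 ≡ 49 (mod 377)
7^4 ≡ 49^2 = 2401 ≡ 139 (mod 377)
7^8 ≡ 139^2 = 19321 ≡ 94 (mod 377)
7^16 ≡ 94^2 = 8836 ≡ 165 (mod 377)
7^32 ≡ 165^2 = 27225 ≡ 81 (mod 377)
7^64 ≡ 81^2 = 6561 ≡ 152 (mod 377)
7^128 ≡ 152^2 = 23104 ≡ 107 (mod 377)
7^256 ≡ 107^2 = 11449 ≡ 139 (mod 377)
376 = 256 + 64 + 32 + 16 + 8 in binary powers of 2.
So 7^376 ≡ 139 · 152 · 81 · 165 · 94 ≡ 74 (mod 377).
Since 74 ≠ 1, base 7 is a Fermat witness: 377 is composite.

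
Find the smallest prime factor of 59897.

59897 is odd.
Digit sum 38, not divisible by 3.
Ends in 7: not divisible by 5.
7: 59897 = 7·8556 + 5
11: 59897 = 11·5445 + 2
13: 59897 = 13·4607 + 6
17: 59897 = 17·3523 + 6
19: 59897 = 19·3152 + 9
23: 59897 = 23·2604 + 5
29: 59897 = 29·2065 + 12
31: 59897 = 31·1932 + 5
37: 59897 = 37·1618 + 31
41: 59897 = 41·1460 + 37
43: 59897 = 43·1392 + 41
47: 59897 = 47·1274 + 19
53: 59897 = 53·1130 + 7
59: 59897 = 59·1015 + 12
61: 59897 = 61·981 + 56
67: 59897 = 67·893 + 66
71: 59897 = 71·843 + 44
73: 59897 = 73·820 + 37
79: 59897 = 79·758 + 15
83: 59897 = 83·721 + 54
89: 59897 = 89·673

89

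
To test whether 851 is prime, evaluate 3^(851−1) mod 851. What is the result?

303

3^1 ≡ 3 (mod 851)
3^2 ≡ 3^2 = 9 ≡ 9 (mod 851)
3^4 ≡ 9^2 = 81 ≡ 81 (mod 851)
3^8 ≡ 81^2 = 6561 ≡ 604 (mod 851)
3^16 ≡ 604^2 = 364816 ≡ 588 (mod 851)
3^32 ≡ 588^2 = 345744 ≡ 238 (mod 851)
3^64 ≡ 238^2 = 56644 ≡ 478 (mod 851)
3^128 ≡ 478^2 = 228484 ≡ 416 (mod 851)
3^256 ≡ 416^2 = 173056 ≡ 303 (mod 851)
3^512 ≡ 303^2 = 91809 ≡ 752 (mod 851)
850 = 512 + 256 + 64 + 16 + 2 in binary powers of 2.
So 3^850 ≡ 752 · 303 · 478 · 588 · 9 ≡ 303 (mod 851).
Since 303 ≠ 1, base 3 is a Fermat witness: 851 is composite.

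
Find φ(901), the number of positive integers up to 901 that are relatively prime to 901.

Factor: 901 = 17 · 53.
φ(901) = (17−1) · (53−1) = 16 · 52 = 832.

832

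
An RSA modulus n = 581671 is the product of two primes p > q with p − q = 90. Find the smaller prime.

719

Since p = q + 90, we have 581671 = q(q + 90), so q² + 90q − 581671 = 0.
Discriminant: 90² + 4·581671 = 8100 + 2326684 = 2334784; √2334784 = 1528.
q = (−90 + 1528)/2 = 719, and p = q + 90 = 809.
Check: 719 · 809 = 581671.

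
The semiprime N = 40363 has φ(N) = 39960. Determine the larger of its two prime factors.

φ(n) = (p−1)(q−1) = n − (p+q) + 1, so p + q = 40363 − 39960 + 1 = 404.
p and q are the roots of t² − 404t + 40363 = 0.
Discriminant: 404² − 4·40363 = 163216 − 161452 = 1764; √1764 = 42.
q = (404 − 42)/2 = 181, p = (404 + 42)/2 = 223.
Check: 181 · 223 = 40363.

223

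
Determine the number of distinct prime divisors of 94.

94 = 2 · 47
94 = 2 · 47, which has 2 distinct prime factors.

2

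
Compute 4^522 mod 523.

4^1 ≡ 4 (mod 523)
4^2 ≡ 4^2 = 16 ≡ 16 (mod 523)
4^4 ≡ 16^2 = 256 ≡ 256 (mod 523)
4^8 ≡ 256^2 = 65536 ≡ 161 (mod 523)
4^16 ≡ 161^2 = 25921 ≡ 294 (mod 523)
4^32 ≡ 294^2 = 86436 ≡ 141 (mod 523)
4^64 ≡ 141^2 = 19881 ≡ 7 (mod 523)
4^128 ≡ 7^2 = 49 ≡ 49 (mod 523)
4^256 ≡ 49^2 = 2401 ≡ 309 (mod 523)
4^512 ≡ 309^2 = 95481 ≡ 295 (mod 523)
522 = 512 + 8 + 2 in binary powers of 2.
So 4^522 ≡ 295 · 161 · 16 ≡ 1 (mod 523).
Since the result is 1, base 4 gives no evidence that 523 is composite.

1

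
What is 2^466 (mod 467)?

2^1 ≡ 2 (mod 467)
2^2 ≡ 2^2 = 4 ≡ 4 (mod 467)
2^4 ≡ 4^2 = 16 ≡ 16 (mod 467)
2^8 ≡ 16^2 = 256 ≡ 256 (mod 467)
2^16 ≡ 256^2 = 65536 ≡ 156 (mod 467)
2^32 ≡ 156^2 = 24336 ≡ 52 (mod 467)
2^64 ≡ 52^2 = 2704 ≡ 369 (mod 467)
2^128 ≡ 369^2 = 136161 ≡ 264 (mod 467)
2^256 ≡ 264^2 = 69696 ≡ 113 (mod 467)
466 = 256 + 128 + 64 + 16 + 2 in binary powers of 2.
So 2^466 ≡ 113 · 264 · 369 · 156 · 4 ≡ 1 (mod 467).
Since the result is 1, base 2 gives no evidence that 467 is composite.

1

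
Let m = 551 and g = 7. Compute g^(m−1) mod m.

7^1 ≡ 7 (mod 551)
7^2 ≡ 7^2 = 49 ≡ 49 (mod 551)
7^4 ≡ 49^2 = 2401 ≡ 197 (mod 551)
7^8 ≡ 197^2 = 38809 ≡ 239 (mod 551)
7^16 ≡ 239^2 = 57121 ≡ 368 (mod 551)
7^32 ≡ 368^2 = 135424 ≡ 429 (mod 551)
7^64 ≡ 429^2 = 184041 ≡ 7 (mod 551)
7^128 ≡ 7^2 = 49 ≡ 49 (mod 551)
7^256 ≡ 49^2 = 2401 ≡ 197 (mod 551)
7^512 ≡ 197^2 = 38809 ≡ 239 (mod 551)
550 = 512 + 32 + 4 + 2 in binary powers of 2.
So 7^550 ≡ 239 · 429 · 197 · 49 ≡ 197 (mod 551).
Since 197 ≠ 1, base 7 is a Fermat witness: 551 is composite.

197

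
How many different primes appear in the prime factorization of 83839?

83839 = 7^2 · 1711
1711 = 29 · 59
83839 = 7^2 · 29 · 59, which has 3 distinct prime factors.

3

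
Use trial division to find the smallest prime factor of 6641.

6641 is odd.
Digit sum 17, not divisible by 3.
Ends in 1: not divisible by 5.
7: 6641 = 7·948 + 5
11: 6641 = 11·603 + 8
13: 6641 = 13·510 + 11
17: 6641 = 17·390 + 11
19: 6641 = 19·349 + 10
23: 6641 = 23·288 + 17
29: 6641 = 29·229

29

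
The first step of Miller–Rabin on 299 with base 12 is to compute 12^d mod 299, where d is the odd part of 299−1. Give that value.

285

299 − 1 = 298 = 2^1 · 149, so d = 149.
12^1 ≡ 12 (mod 299)
12^2 ≡ 12^2 = 144 ≡ 144 (mod 299)
12^4 ≡ 144^2 = 20736 ≡ 105 (mod 299)
12^8 ≡ 105^2 = 11025 ≡ 261 (mod 299)
12^16 ≡ 261^2 = 68121 ≡ 248 (mod 299)
12^32 ≡ 248^2 = 61504 ≡ 209 (mod 299)
12^64 ≡ 209^2 = 43681 ≡ 27 (mod 299)
12^128 ≡ 27^2 = 729 ≡ 131 (mod 299)
149 = 128 + 16 + 4 + 1 in binary powers of 2.
So 12^149 ≡ 131 · 248 · 105 · 12 ≡ 285 (mod 299).
Squaring chain: 285; never reaches −1, so base 12 is a Miller–Rabin witness that 299 is composite.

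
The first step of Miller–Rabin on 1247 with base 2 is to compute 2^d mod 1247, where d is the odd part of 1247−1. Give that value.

128

1247 − 1 = 1246 = 2^1 · 623, so d = 623.
2^1 ≡ 2 (mod 1247)
2^2 ≡ 2^2 = 4 ≡ 4 (mod 1247)
2^4 ≡ 4^2 = 16 ≡ 16 (mod 1247)
2^8 ≡ 16^2 = 256 ≡ 256 (mod 1247)
2^16 ≡ 256^2 = 65536 ≡ 692 (mod 1247)
2^32 ≡ 692^2 = 478864 ≡ 16 (mod 1247)
2^64 ≡ 16^2 = 256 ≡ 256 (mod 1247)
2^128 ≡ 256^2 = 65536 ≡ 692 (mod 1247)
2^256 ≡ 692^2 = 478864 ≡ 16 (mod 1247)
2^512 ≡ 16^2 = 256 ≡ 256 (mod 1247)
623 = 512 + 64 + 32 + 8 + 4 + 2 + 1 in binary powers of 2.
So 2^623 ≡ 256 · 256 · 16 · 256 · 16 · 4 · 2 ≡ 128 (mod 1247).
Squaring chain: 128; never reaches −1, so base 2 is a Miller–Rabin witness that 1247 is composite.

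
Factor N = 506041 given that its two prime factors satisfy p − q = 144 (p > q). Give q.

643

Since p = q + 144, we have 506041 = q(q + 144), so q² + 144q − 506041 = 0.
Discriminant: 144² + 4·506041 = 20736 + 2024164 = 2044900; √2044900 = 1430.
q = (−144 + 1430)/2 = 643, and p = q + 144 = 787.
Check: 643 · 787 = 506041.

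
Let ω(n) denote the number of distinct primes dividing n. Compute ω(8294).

8294 = 2 · 4147
4147 = 11 · 377
377 = 13 · 29
8294 = 2 · 11 · 13 · 29, which has 4 distinct prime factors.

4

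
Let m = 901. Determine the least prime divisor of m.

17

901 is odd.
Digit sum 10, not divisible by 3.
Ends in 1: not divisible by 5.
7: 901 = 7·128 + 5
11: 901 = 11·81 + 10
13: 901 = 13·69 + 4
17: 901 = 17·53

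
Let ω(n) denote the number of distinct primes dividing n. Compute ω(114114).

114114 = 2 · 57057
57057 = 3 · 19019
19019 = 7 · 2717
2717 = 11 · 247
247 = 13 · 19
114114 = 2 · 3 · 7 · 11 · 13 · 19, which has 6 distinct prime factors.

6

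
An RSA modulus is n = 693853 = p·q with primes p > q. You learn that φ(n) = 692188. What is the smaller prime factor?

827

φ(n) = (p−1)(q−1) = n − (p+q) + 1, so p + q = 693853 − 692188 + 1 = 1666.
p and q are the roots of t² − 1666t + 693853 = 0.
Discriminant: 1666² − 4·693853 = 2775556 − 2775412 = 144; √144 = 12.
q = (1666 − 12)/2 = 827, p = (1666 + 12)/2 = 839.
Check: 827 · 839 = 693853.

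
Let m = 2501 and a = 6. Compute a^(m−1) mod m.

6^1 ≡ 6 (mod 2501)
6^2 ≡ 6^2 = 36 ≡ 36 (mod 2501)
6^4 ≡ 36^2 = 1296 ≡ 1296 (mod 2501)
6^8 ≡ 1296^2 = 1679616 ≡ 1445 (mod 2501)
6^16 ≡ 1445^2 = 2088025 ≡ 2191 (mod 2501)
6^32 ≡ 2191^2 = 4800481 ≡ 1062 (mod 2501)
6^64 ≡ 1062^2 = 1127844 ≡ 2394 (mod 2501)
6^128 ≡ 2394^2 = 5731236 ≡ 1445 (mod 2501)
6^256 ≡ 1445^2 = 2088025 ≡ 2191 (mod 2501)
6^512 ≡ 2191^2 = 4800481 ≡ 1062 (mod 2501)
6^1024 ≡ 1062^2 = 1127844 ≡ 2394 (mod 2501)
6^2048 ≡ 2394^2 = 5731236 ≡ 1445 (mod 2501)
2500 = 2048 + 256 + 128 + 64 + 4 in binary powers of 2.
So 6^2500 ≡ 1445 · 2191 · 1445 · 2394 · 1296 ≡ 1721 (mod 2501).
Since 1721 ≠ 1, base 6 is a Fermat witness: 2501 is composite.

1721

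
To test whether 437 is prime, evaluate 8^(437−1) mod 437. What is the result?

8^1 ≡ 8 (mod 437)
8^2 ≡ 8^2 = 64 ≡ 64 (mod 437)
8^4 ≡ 64^2 = 4096 ≡ 163 (mod 437)
8^8 ≡ 163^2 = 26569 ≡ 349 (mod 437)
8^16 ≡ 349^2 = 121801 ≡ 315 (mod 437)
8^32 ≡ 315^2 = 99225 ≡ 26 (mod 437)
8^64 ≡ 26^2 = 676 ≡ 239 (mod 437)
8^128 ≡ 239^2 = 57121 ≡ 311 (mod 437)
8^256 ≡ 311^2 = 96721 ≡ 144 (mod 437)
436 = 256 + 128 + 32 + 16 + 4 in binary powers of 2.
So 8^436 ≡ 144 · 311 · 26 · 315 · 163 ≡ 334 (mod 437).
Since 334 ≠ 1, base 8 is a Fermat witness: 437 is composite.

334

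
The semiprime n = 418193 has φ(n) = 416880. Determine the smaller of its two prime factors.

φ(n) = (p−1)(q−1) = n − (p+q) + 1, so p + q = 418193 − 416880 + 1 = 1314.
p and q are the roots of t² − 1314t + 418193 = 0.
Discriminant: 1314² − 4·418193 = 1726596 − 1672772 = 53824; √53824 = 232.
q = (1314 − 232)/2 = 541, p = (1314 + 232)/2 = 773.
Check: 541 · 773 = 418193.

541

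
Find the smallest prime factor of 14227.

41

14227 is odd.
Digit sum 16, not divisible by 3.
Ends in 7: not divisible by 5.
7: 14227 = 7·2032 + 3
11: 14227 = 11·1293 + 4
13: 14227 = 13·1094 + 5
17: 14227 = 17·836 + 15
19: 14227 = 19·748 + 15
23: 14227 = 23·618 + 13
29: 14227 = 29·490 + 17
31: 14227 = 31·458 + 29
37: 14227 = 37·384 + 19
41: 14227 = 41·347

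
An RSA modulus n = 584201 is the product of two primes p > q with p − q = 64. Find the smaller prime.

Since p = q + 64, we have 584201 = q(q + 64), so q² + 64q − 584201 = 0.
Discriminant: 64² + 4·584201 = 4096 + 2336804 = 2340900; √2340900 = 1530.
q = (−64 + 1530)/2 = 733, and p = q + 64 = 797.
Check: 733 · 797 = 584201.

733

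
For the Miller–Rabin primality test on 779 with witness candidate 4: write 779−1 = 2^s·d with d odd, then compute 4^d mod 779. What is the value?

779 − 1 = 778 = 2^1 · 389, so d = 389.
4^1 ≡ 4 (mod 779)
4^2 ≡ 4^2 = 16 ≡ 16 (mod 779)
4^4 ≡ 16^2 = 256 ≡ 256 (mod 779)
4^8 ≡ 256^2 = 65536 ≡ 100 (mod 779)
4^16 ≡ 100^2 = 10000 ≡ 652 (mod 779)
4^32 ≡ 652^2 = 425104 ≡ 549 (mod 779)
4^64 ≡ 549^2 = 301401 ≡ 707 (mod 779)
4^128 ≡ 707^2 = 499849 ≡ 510 (mod 779)
4^256 ≡ 510^2 = 260100 ≡ 693 (mod 779)
389 = 256 + 128 + 4 + 1 in binary powers of 2.
So 4^389 ≡ 693 · 510 · 256 · 4 ≡ 605 (mod 779).
Squaring chain: 605; never reaches −1, so base 4 is a Miller–Rabin witness that 779 is composite.

605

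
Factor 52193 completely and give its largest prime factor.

52193 = 19 · 2747
2747 = 41 · 67
67 is prime.
So 52193 = 19 · 41 · 67; the largest prime factor is 67.

67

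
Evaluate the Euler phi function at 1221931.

1179360

Factor: 1221931 = 43 · 157 · 181.
φ(1221931) = (43−1) · (157−1) · (181−1) = 42 · 156 · 180 = 1179360.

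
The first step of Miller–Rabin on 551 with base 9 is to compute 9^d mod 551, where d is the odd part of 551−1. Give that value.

35

551 − 1 = 550 = 2^1 · 275, so d = 275.
9^1 ≡ 9 (mod 551)
9^2 ≡ 9^2 = 81 ≡ 81 (mod 551)
9^4 ≡ 81^2 = 6561 ≡ 500 (mod 551)
9^8 ≡ 500^2 = 250000 ≡ 397 (mod 551)
9^16 ≡ 397^2 = 157609 ≡ 23 (mod 551)
9^32 ≡ 23^2 = 529 ≡ 529 (mod 551)
9^64 ≡ 529^2 = 279841 ≡ 484 (mod 551)
9^128 ≡ 484^2 = 234256 ≡ 81 (mod 551)
9^256 ≡ 81^2 = 6561 ≡ 500 (mod 551)
275 = 256 + 16 + 2 + 1 in binary powers of 2.
So 9^275 ≡ 500 · 23 · 81 · 9 ≡ 35 (mod 551).
Squaring chain: 35; never reaches −1, so base 9 is a Miller–Rabin witness that 551 is composite.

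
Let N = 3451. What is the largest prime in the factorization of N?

3451 = 7 · 493
493 = 17 · 29
29 is prime.
So 3451 = 7 · 17 · 29; the largest prime factor is 29.

29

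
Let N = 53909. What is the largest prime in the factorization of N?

53909 = 31 · 1739
1739 = 37 · 47
47 is prime.
So 53909 = 31 · 37 · 47; the largest prime factor is 47.

47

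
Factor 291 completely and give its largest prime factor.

97

291 = 3 · 97
97 is prime.
So 291 = 3 · 97; the largest prime factor is 97.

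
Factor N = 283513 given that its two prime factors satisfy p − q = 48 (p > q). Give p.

Since p = q + 48, we have 283513 = q(q + 48), so q² + 48q − 283513 = 0.
Discriminant: 48² + 4·283513 = 2304 + 1134052 = 1136356; √1136356 = 1066.
q = (−48 + 1066)/2 = 509, and p = q + 48 = 557.
Check: 509 · 557 = 283513.

557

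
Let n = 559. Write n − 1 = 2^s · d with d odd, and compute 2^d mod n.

151

559 − 1 = 558 = 2^1 · 279, so d = 279.
2^1 ≡ 2 (mod 559)
2^2 ≡ 2^2 = 4 ≡ 4 (mod 559)
2^4 ≡ 4^2 = 16 ≡ 16 (mod 559)
2^8 ≡ 16^2 = 256 ≡ 256 (mod 559)
2^16 ≡ 256^2 = 65536 ≡ 133 (mod 559)
2^32 ≡ 133^2 = 17689 ≡ 360 (mod 559)
2^64 ≡ 360^2 = 129600 ≡ 471 (mod 559)
2^128 ≡ 471^2 = 221841 ≡ 477 (mod 559)
2^256 ≡ 477^2 = 227529 ≡ 16 (mod 559)
279 = 256 + 16 + 4 + 2 + 1 in binary powers of 2.
So 2^279 ≡ 16 · 133 · 16 · 4 · 2 ≡ 151 (mod 559).
Squaring chain: 151; never reaches −1, so base 2 is a Miller–Rabin witness that 559 is composite.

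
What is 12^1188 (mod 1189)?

146

12^1 ≡ 12 (mod 1189)
12^2 ≡ 12^2 = 144 ≡ 144 (mod 1189)
12^4 ≡ 144^2 = 20736 ≡ 523 (mod 1189)
12^8 ≡ 523^2 = 273529 ≡ 59 (mod 1189)
12^16 ≡ 59^2 = 3481 ≡ 1103 (mod 1189)
12^32 ≡ 1103^2 = 1216609 ≡ 262 (mod 1189)
12^64 ≡ 262^2 = 68644 ≡ 871 (mod 1189)
12^128 ≡ 871^2 = 758641 ≡ 59 (mod 1189)
12^256 ≡ 59^2 = 3481 ≡ 1103 (mod 1189)
12^512 ≡ 1103^2 = 1216609 ≡ 262 (mod 1189)
12^1024 ≡ 262^2 = 68644 ≡ 871 (mod 1189)
1188 = 1024 + 128 + 32 + 4 in binary powers of 2.
So 12^1188 ≡ 871 · 59 · 262 · 523 ≡ 146 (mod 1189).
Since 146 ≠ 1, base 12 is a Fermat witness: 1189 is composite.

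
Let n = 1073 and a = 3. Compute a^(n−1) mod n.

3^1 ≡ 3 (mod 1073)
3^2 ≡ 3^2 = 9 ≡ 9 (mod 1073)
3^4 ≡ 9^2 = 81 ≡ 81 (mod 1073)
3^8 ≡ 81^2 = 6561 ≡ 123 (mod 1073)
3^16 ≡ 123^2 = 15129 ≡ 107 (mod 1073)
3^32 ≡ 107^2 = 11449 ≡ 719 (mod 1073)
3^64 ≡ 719^2 = 516961 ≡ 848 (mod 1073)
3^128 ≡ 848^2 = 719104 ≡ 194 (mod 1073)
3^256 ≡ 194^2 = 37636 ≡ 81 (mod 1073)
3^512 ≡ 81^2 = 6561 ≡ 123 (mod 1073)
3^1024 ≡ 123^2 = 15129 ≡ 107 (mod 1073)
1072 = 1024 + 32 + 16 in binary powers of 2.
So 3^1072 ≡ 107 · 719 · 107 ≡ 848 (mod 1073).
Since 848 ≠ 1, base 3 is a Fermat witness: 1073 is composite.

848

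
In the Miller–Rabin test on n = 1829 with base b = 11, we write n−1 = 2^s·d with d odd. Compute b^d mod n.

974

1829 − 1 = 1828 = 2^2 · 457, so d = 457.
11^1 ≡ 11 (mod 1829)
11^2 ≡ 11^2 = 121 ≡ 121 (mod 1829)
11^4 ≡ 121^2 = 14641 ≡ 9 (mod 1829)
11^8 ≡ 9^2 = 81 ≡ 81 (mod 1829)
11^16 ≡ 81^2 = 6561 ≡ 1074 (mod 1829)
11^32 ≡ 1074^2 = 1153476 ≡ 1206 (mod 1829)
11^64 ≡ 1206^2 = 1454436 ≡ 381 (mod 1829)
11^128 ≡ 381^2 = 145161 ≡ 670 (mod 1829)
11^256 ≡ 670^2 = 448900 ≡ 795 (mod 1829)
457 = 256 + 128 + 64 + 8 + 1 in binary powers of 2.
So 11^457 ≡ 795 · 670 · 381 · 81 · 11 ≡ 974 (mod 1829).
Squaring chain: 974 → 1254; never reaches −1, so base 11 is a Miller–Rabin witness that 1829 is composite.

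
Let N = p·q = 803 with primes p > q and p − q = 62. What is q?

11

Since p = q + 62, we have 803 = q(q + 62), so q² + 62q − 803 = 0.
Discriminant: 62² + 4·803 = 3844 + 3212 = 7056; √7056 = 84.
q = (−62 + 84)/2 = 11, and p = q + 62 = 73.
Check: 11 · 73 = 803.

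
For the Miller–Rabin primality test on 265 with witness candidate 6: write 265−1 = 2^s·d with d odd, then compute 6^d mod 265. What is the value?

265 − 1 = 264 = 2^3 · 33, so d = 33.
6^1 ≡ 6 (mod 265)
6^2 ≡ 6^2 = 36 ≡ 36 (mod 265)
6^4 ≡ 36^2 = 1296 ≡ 236 (mod 265)
6^8 ≡ 236^2 = 55696 ≡ 46 (mod 265)
6^16 ≡ 46^2 = 2116 ≡ 261 (mod 265)
6^32 ≡ 261^2 = 68121 ≡ 16 (mod 265)
33 = 32 + 1 in binary powers of 2.
So 6^33 ≡ 16 · 6 ≡ 96 (mod 265).
Squaring chain: 96 → 206 → 36; never reaches −1, so base 6 is a Miller–Rabin witness that 265 is composite.

96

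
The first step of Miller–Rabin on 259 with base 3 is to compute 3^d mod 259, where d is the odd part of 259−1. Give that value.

27

259 − 1 = 258 = 2^1 · 129, so d = 129.
3^1 ≡ 3 (mod 259)
3^2 ≡ 3^2 = 9 ≡ 9 (mod 259)
3^4 ≡ 9^2 = 81 ≡ 81 (mod 259)
3^8 ≡ 81^2 = 6561 ≡ 86 (mod 259)
3^16 ≡ 86^2 = 7396 ≡ 144 (mod 259)
3^32 ≡ 144^2 = 20736 ≡ 16 (mod 259)
3^64 ≡ 16^2 = 256 ≡ 256 (mod 259)
3^128 ≡ 256^2 = 65536 ≡ 9 (mod 259)
129 = 128 + 1 in binary powers of 2.
So 3^129 ≡ 9 · 3 ≡ 27 (mod 259).
Squaring chain: 27; never reaches −1, so base 3 is a Miller–Rabin witness that 259 is composite.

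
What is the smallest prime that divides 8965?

8965 is odd.
Digit sum 28, not divisible by 3.
Ends in 5: divisible by 5.

5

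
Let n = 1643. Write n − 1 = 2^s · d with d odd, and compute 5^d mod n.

273

1643 − 1 = 1642 = 2^1 · 821, so d = 821.
5^1 ≡ 5 (mod 1643)
5^2 ≡ 5^2 = 25 ≡ 25 (mod 1643)
5^4 ≡ 25^2 = 625 ≡ 625 (mod 1643)
5^8 ≡ 625^2 = 390625 ≡ 1234 (mod 1643)
5^16 ≡ 1234^2 = 1522756 ≡ 1338 (mod 1643)
5^32 ≡ 1338^2 = 1790244 ≡ 1017 (mod 1643)
5^64 ≡ 1017^2 = 1034289 ≡ 842 (mod 1643)
5^128 ≡ 842^2 = 708964 ≡ 831 (mod 1643)
5^256 ≡ 831^2 = 690561 ≡ 501 (mod 1643)
5^512 ≡ 501^2 = 251001 ≡ 1265 (mod 1643)
821 = 512 + 256 + 32 + 16 + 4 + 1 in binary powers of 2.
So 5^821 ≡ 1265 · 501 · 1017 · 1338 · 625 · 5 ≡ 273 (mod 1643).
Squaring chain: 273; never reaches −1, so base 5 is a Miller–Rabin witness that 1643 is composite.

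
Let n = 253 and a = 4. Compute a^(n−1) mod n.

236

4^1 ≡ 4 (mod 253)
4^2 ≡ 4^2 = 16 ≡ 16 (mod 253)
4^4 ≡ 16^2 = 256 ≡ 3 (mod 253)
4^8 ≡ 3^2 = 9 ≡ 9 (mod 253)
4^16 ≡ 9^2 = 81 ≡ 81 (mod 253)
4^32 ≡ 81^2 = 6561 ≡ 236 (mod 253)
4^64 ≡ 236^2 = 55696 ≡ 36 (mod 253)
4^128 ≡ 36^2 = 1296 ≡ 31 (mod 253)
252 = 128 + 64 + 32 + 16 + 8 + 4 in binary powers of 2.
So 4^252 ≡ 31 · 36 · 236 · 81 · 9 · 3 ≡ 236 (mod 253).
Since 236 ≠ 1, base 4 is a Fermat witness: 253 is composite.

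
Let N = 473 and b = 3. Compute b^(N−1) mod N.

53

3^1 ≡ 3 (mod 473)
3^2 ≡ 3^2 = 9 ≡ 9 (mod 473)
3^4 ≡ 9^2 = 81 ≡ 81 (mod 473)
3^8 ≡ 81^2 = 6561 ≡ 412 (mod 473)
3^16 ≡ 412^2 = 169744 ≡ 410 (mod 473)
3^32 ≡ 410^2 = 168100 ≡ 185 (mod 473)
3^64 ≡ 185^2 = 34225 ≡ 169 (mod 473)
3^128 ≡ 169^2 = 28561 ≡ 181 (mod 473)
3^256 ≡ 181^2 = 32761 ≡ 124 (mod 473)
472 = 256 + 128 + 64 + 16 + 8 in binary powers of 2.
So 3^472 ≡ 124 · 181 · 169 · 410 · 412 ≡ 53 (mod 473).
Since 53 ≠ 1, base 3 is a Fermat witness: 473 is composite.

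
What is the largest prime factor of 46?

23

46 = 2 · 23
23 is prime.
So 46 = 2 · 23; the largest prime factor is 23.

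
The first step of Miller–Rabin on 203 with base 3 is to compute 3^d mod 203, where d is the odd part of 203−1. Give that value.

89

203 − 1 = 202 = 2^1 · 101, so d = 101.
3^1 ≡ 3 (mod 203)
3^2 ≡ 3^2 = 9 ≡ 9 (mod 203)
3^4 ≡ 9^2 = 81 ≡ 81 (mod 203)
3^8 ≡ 81^2 = 6561 ≡ 65 (mod 203)
3^16 ≡ 65^2 = 4225 ≡ 165 (mod 203)
3^32 ≡ 165^2 = 27225 ≡ 23 (mod 203)
3^64 ≡ 23^2 = 529 ≡ 123 (mod 203)
101 = 64 + 32 + 4 + 1 in binary powers of 2.
So 3^101 ≡ 123 · 23 · 81 · 3 ≡ 89 (mod 203).
Squaring chain: 89; never reaches −1, so base 3 is a Miller–Rabin witness that 203 is composite.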